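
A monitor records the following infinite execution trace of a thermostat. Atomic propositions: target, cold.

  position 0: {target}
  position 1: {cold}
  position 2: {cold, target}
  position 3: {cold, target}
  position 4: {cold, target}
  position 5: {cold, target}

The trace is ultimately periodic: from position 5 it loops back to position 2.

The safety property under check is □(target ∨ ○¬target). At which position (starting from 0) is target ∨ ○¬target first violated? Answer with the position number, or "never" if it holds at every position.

1

Check target ∨ ○¬target at each position in order: 0 ✓.
At position 1 the labels are {cold} and the next position 2 has {cold, target}, so target ∨ ○¬target is false there. This is the first violation.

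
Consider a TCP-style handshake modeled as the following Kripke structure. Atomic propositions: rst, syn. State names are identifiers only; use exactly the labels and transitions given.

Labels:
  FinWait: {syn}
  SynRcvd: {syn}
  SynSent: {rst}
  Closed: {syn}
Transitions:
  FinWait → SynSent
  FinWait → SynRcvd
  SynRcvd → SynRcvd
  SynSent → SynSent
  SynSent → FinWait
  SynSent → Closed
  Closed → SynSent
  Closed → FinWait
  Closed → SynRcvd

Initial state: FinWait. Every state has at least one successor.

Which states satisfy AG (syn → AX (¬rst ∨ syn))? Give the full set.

{SynRcvd}

States satisfying syn → AX (¬rst ∨ syn): {SynRcvd, SynSent}.
States satisfying AG (syn → AX (¬rst ∨ syn)): {SynRcvd}.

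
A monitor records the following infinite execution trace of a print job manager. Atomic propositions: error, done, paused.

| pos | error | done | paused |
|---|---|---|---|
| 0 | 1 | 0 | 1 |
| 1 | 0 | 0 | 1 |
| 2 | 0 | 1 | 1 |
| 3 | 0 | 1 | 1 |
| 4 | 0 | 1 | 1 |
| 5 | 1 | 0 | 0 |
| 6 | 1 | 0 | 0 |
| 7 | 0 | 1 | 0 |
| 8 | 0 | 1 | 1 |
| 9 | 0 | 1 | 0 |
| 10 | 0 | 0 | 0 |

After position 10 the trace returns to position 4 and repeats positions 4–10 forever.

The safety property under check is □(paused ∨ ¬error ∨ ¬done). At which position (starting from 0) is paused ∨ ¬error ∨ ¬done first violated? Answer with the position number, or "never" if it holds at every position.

paused ∨ ¬error ∨ ¬done holds at every position 0..10, and those are all the positions the trace ever visits, so the invariant □(paused ∨ ¬error ∨ ¬done) is never violated.

never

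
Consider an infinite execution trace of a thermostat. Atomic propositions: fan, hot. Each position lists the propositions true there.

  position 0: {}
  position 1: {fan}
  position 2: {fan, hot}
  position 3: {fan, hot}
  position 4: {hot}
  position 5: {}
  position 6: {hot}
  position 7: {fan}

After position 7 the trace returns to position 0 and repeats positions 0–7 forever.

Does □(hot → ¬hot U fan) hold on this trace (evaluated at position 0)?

Violated

hot → ¬hot U fan must hold at every position from 0 onward. It fails at position 4, so □(hot → ¬hot U fan) is false.
Positions where hot holds: 2, 3, 4, 6.
Check ¬hot U fan at each: 2→ok, 3→ok, 4→fails, 6→fails.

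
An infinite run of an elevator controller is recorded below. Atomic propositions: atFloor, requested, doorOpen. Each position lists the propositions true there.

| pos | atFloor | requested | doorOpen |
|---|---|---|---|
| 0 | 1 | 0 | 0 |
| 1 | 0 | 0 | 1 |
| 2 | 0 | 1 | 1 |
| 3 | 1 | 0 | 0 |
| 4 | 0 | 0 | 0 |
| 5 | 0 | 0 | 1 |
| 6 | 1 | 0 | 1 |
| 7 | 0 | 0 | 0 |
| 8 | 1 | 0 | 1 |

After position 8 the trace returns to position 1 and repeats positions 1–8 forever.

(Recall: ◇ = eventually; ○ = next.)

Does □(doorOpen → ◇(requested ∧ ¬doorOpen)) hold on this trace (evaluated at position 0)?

No

doorOpen → ◇(requested ∧ ¬doorOpen) must hold at every position from 0 onward. It fails at position 1, so □(doorOpen → ◇(requested ∧ ¬doorOpen)) is false.
Positions where doorOpen holds: 1, 2, 5, 6, 8.
Check ◇(requested ∧ ¬doorOpen) at each: 1→fails, 2→fails, 5→fails, 6→fails, 8→fails.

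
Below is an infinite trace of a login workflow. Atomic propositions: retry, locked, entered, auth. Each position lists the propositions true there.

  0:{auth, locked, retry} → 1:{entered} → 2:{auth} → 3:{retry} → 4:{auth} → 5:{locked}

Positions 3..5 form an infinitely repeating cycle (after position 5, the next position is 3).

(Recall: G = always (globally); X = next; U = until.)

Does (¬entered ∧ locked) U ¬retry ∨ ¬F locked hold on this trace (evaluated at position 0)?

Walking from position 0: ¬retry first holds at position 1, and ¬entered ∧ locked holds at every earlier position along the way, so (¬entered ∧ locked) U ¬retry holds.
At position 0: (¬entered ∧ locked) U ¬retry is true; ¬F locked is false; so (¬entered ∧ locked) U ¬retry ∨ ¬F locked is true.

Yes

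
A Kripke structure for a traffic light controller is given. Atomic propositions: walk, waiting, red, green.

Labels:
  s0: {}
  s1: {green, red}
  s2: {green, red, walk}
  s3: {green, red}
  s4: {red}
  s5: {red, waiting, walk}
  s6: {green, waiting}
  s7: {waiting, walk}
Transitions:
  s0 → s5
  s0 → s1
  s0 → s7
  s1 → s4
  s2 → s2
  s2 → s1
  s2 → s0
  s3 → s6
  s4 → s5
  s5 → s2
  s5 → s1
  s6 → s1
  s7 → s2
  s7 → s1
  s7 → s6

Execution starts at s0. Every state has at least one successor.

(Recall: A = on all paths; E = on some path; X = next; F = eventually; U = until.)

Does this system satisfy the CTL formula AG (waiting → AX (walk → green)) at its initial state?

Satisfied

States satisfying waiting → AX (walk → green): {s0, s1, s2, s3, s4, s5, s6, s7}.
States satisfying AG (waiting → AX (walk → green)): {s0, s1, s2, s3, s4, s5, s6, s7}.
Every state reachable from s0 satisfies waiting → AX (walk → green).
s0 ∈ Sat(AG (waiting → AX (walk → green))).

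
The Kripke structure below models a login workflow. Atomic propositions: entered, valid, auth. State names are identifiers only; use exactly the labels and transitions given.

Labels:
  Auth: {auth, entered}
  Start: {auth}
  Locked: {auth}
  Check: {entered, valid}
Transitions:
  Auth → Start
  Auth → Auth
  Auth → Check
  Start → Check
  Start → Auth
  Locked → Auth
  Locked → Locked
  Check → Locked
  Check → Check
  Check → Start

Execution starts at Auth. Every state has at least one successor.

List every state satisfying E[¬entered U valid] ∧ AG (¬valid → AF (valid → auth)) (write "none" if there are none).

States satisfying ¬entered: {Start, Locked}.
States satisfying valid: {Check}.
States satisfying E[¬entered U valid]: {Start, Check}.
States satisfying ¬valid → AF (valid → auth): {Auth, Start, Locked, Check}.
States satisfying AG (¬valid → AF (valid → auth)): {Auth, Start, Locked, Check}.
States satisfying E[¬entered U valid] ∧ AG (¬valid → AF (valid → auth)): {Start, Check}.

{Start, Check}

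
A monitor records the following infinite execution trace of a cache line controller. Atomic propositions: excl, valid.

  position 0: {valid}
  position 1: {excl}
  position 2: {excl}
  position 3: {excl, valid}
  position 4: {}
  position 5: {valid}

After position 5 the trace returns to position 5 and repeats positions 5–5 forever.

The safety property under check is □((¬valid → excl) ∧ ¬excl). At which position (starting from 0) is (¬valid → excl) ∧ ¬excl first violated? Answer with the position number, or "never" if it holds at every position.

1

Check (¬valid → excl) ∧ ¬excl at each position in order: 0 ✓.
At position 1 the labels are {excl}, so (¬valid → excl) ∧ ¬excl is false there. This is the first violation.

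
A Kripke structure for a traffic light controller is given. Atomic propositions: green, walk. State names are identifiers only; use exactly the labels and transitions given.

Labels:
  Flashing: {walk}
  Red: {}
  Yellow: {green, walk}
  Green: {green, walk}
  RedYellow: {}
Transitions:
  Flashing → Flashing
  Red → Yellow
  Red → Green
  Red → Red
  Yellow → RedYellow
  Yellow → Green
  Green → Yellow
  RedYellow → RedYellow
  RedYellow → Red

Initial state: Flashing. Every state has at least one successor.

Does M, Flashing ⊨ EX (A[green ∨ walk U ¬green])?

States satisfying A[green ∨ walk U ¬green]: {Flashing, Red, RedYellow}.
States satisfying EX (A[green ∨ walk U ¬green]): {Flashing, Red, Yellow, RedYellow}.
Flashing ∈ Sat(EX (A[green ∨ walk U ¬green])).

Satisfied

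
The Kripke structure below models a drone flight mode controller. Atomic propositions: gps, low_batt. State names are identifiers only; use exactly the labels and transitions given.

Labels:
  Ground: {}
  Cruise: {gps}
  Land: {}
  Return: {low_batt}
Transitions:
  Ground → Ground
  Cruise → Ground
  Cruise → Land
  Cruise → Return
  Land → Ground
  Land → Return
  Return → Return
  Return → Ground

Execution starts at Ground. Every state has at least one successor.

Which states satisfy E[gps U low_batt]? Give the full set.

States satisfying gps: {Cruise}.
States satisfying low_batt: {Return}.
States satisfying E[gps U low_batt]: {Cruise, Return}.

{Cruise, Return}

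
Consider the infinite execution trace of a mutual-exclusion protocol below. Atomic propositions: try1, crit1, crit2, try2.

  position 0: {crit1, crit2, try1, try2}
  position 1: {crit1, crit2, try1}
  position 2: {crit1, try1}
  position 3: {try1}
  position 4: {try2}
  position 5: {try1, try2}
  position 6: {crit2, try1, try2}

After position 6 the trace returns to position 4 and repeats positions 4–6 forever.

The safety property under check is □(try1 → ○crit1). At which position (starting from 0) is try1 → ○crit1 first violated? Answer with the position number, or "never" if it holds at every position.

Check try1 → ○crit1 at each position in order: 0 ✓, 1 ✓.
At position 2 the labels are {crit1, try1} and the next position 3 has {try1}, so try1 → ○crit1 is false there. This is the first violation.

2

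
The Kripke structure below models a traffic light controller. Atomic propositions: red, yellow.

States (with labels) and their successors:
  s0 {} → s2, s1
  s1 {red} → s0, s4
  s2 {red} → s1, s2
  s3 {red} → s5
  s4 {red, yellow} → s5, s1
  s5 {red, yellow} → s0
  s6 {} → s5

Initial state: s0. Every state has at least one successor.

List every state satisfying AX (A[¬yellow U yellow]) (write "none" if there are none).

{s3, s6}

States satisfying A[¬yellow U yellow]: {s3, s4, s5, s6}.
States satisfying AX (A[¬yellow U yellow]): {s3, s6}.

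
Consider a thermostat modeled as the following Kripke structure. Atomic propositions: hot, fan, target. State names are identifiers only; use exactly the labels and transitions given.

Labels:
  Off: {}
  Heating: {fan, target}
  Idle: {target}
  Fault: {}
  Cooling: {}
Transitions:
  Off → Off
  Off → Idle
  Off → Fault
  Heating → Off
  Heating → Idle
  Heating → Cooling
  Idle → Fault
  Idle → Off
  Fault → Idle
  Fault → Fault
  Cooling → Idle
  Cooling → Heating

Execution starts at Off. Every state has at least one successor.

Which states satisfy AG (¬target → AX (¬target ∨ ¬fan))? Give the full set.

States satisfying ¬target → AX (¬target ∨ ¬fan): {Off, Heating, Idle, Fault}.
States satisfying AG (¬target → AX (¬target ∨ ¬fan)): {Off, Idle, Fault}.

{Off, Idle, Fault}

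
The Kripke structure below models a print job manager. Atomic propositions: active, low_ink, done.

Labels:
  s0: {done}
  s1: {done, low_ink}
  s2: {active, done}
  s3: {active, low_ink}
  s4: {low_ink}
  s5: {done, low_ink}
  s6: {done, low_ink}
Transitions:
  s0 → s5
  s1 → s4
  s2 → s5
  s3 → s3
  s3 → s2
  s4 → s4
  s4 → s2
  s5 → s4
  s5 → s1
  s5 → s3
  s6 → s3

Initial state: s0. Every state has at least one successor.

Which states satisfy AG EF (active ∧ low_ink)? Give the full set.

{s0, s1, s2, s3, s4, s5, s6}

States satisfying EF (active ∧ low_ink): {s0, s1, s2, s3, s4, s5, s6}.
States satisfying AG EF (active ∧ low_ink): {s0, s1, s2, s3, s4, s5, s6}.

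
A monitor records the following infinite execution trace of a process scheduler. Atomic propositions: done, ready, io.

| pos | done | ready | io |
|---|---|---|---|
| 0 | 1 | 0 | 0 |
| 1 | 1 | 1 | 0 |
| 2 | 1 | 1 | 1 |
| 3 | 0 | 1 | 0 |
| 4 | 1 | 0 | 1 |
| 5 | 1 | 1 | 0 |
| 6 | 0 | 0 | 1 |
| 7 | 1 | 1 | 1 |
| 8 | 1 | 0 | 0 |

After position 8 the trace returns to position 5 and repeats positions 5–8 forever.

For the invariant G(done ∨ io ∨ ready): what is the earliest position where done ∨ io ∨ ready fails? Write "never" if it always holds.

done ∨ io ∨ ready holds at every position 0..8, and those are all the positions the trace ever visits, so the invariant G(done ∨ io ∨ ready) is never violated.

never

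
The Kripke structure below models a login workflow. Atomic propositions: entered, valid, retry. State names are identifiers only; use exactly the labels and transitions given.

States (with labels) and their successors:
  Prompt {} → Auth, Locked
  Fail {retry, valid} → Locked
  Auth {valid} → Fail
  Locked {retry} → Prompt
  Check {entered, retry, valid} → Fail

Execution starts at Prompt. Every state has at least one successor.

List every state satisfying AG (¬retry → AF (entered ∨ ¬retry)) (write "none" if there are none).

States satisfying ¬retry → AF (entered ∨ ¬retry): {Prompt, Fail, Auth, Locked, Check}.
States satisfying AG (¬retry → AF (entered ∨ ¬retry)): {Prompt, Fail, Auth, Locked, Check}.

{Prompt, Fail, Auth, Locked, Check}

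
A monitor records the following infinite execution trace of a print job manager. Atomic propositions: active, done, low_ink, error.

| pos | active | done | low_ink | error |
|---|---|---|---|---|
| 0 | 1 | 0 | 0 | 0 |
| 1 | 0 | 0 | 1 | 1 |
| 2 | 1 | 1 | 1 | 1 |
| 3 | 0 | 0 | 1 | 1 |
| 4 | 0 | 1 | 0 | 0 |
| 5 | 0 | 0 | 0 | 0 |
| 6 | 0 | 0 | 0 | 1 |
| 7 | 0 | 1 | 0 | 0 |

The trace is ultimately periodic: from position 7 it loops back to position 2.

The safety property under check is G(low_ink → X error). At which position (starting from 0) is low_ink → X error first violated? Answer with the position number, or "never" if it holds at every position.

Check low_ink → X error at each position in order: 0 ✓, 1 ✓, 2 ✓.
At position 3 the labels are {error, low_ink} and the next position 4 has {done}, so low_ink → X error is false there. This is the first violation.

3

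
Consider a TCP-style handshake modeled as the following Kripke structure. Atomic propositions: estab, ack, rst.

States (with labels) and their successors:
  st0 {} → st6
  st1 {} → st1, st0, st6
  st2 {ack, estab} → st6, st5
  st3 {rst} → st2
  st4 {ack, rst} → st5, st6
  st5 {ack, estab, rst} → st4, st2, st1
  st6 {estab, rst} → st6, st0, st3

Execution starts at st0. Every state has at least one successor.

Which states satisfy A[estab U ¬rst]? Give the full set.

{st0, st1, st2}

States satisfying estab: {st2, st5, st6}.
States satisfying ¬rst: {st0, st1, st2}.
States satisfying A[estab U ¬rst]: {st0, st1, st2}.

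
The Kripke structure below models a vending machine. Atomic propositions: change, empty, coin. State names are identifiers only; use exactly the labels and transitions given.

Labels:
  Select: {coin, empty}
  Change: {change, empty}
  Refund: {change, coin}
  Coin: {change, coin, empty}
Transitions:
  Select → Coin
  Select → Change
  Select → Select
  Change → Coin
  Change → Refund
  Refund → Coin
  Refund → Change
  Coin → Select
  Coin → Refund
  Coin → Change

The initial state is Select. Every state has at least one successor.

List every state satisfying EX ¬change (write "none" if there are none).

{Select, Coin}

States satisfying ¬change: {Select}.
States satisfying EX ¬change: {Select, Coin}.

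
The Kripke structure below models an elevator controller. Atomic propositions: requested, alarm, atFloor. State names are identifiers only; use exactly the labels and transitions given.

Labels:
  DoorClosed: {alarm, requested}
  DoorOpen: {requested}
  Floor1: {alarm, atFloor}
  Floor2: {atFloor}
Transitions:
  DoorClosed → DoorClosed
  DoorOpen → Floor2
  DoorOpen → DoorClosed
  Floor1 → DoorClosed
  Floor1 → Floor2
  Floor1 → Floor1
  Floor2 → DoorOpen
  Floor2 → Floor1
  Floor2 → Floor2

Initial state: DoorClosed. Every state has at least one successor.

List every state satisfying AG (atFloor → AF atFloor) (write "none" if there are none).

States satisfying atFloor → AF atFloor: {DoorClosed, DoorOpen, Floor1, Floor2}.
States satisfying AG (atFloor → AF atFloor): {DoorClosed, DoorOpen, Floor1, Floor2}.

{DoorClosed, DoorOpen, Floor1, Floor2}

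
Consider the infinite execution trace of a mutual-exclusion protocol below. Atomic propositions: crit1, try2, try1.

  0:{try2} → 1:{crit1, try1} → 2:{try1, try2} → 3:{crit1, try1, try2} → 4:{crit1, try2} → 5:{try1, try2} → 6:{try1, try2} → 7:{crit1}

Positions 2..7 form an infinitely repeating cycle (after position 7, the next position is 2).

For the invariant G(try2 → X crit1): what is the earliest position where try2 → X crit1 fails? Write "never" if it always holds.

4

Check try2 → X crit1 at each position in order: 0 ✓, 1 ✓, 2 ✓, 3 ✓.
At position 4 the labels are {crit1, try2} and the next position 5 has {try1, try2}, so try2 → X crit1 is false there. This is the first violation.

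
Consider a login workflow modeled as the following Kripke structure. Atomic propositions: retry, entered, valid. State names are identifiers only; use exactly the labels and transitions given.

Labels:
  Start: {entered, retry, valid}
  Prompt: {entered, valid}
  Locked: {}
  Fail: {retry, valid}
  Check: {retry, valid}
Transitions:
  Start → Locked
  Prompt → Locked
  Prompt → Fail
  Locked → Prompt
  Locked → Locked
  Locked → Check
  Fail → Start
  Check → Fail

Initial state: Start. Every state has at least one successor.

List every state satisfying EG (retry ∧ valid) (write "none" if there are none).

States satisfying retry ∧ valid: {Start, Fail, Check}.
States satisfying EG (retry ∧ valid): ∅.

none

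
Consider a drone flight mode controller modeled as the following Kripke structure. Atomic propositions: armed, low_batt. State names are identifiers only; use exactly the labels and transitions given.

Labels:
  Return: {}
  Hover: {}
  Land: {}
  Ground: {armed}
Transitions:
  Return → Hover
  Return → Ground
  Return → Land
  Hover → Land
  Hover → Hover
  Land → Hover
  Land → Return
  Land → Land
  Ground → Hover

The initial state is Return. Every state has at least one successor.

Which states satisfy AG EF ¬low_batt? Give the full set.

{Return, Hover, Land, Ground}

States satisfying EF ¬low_batt: {Return, Hover, Land, Ground}.
States satisfying AG EF ¬low_batt: {Return, Hover, Land, Ground}.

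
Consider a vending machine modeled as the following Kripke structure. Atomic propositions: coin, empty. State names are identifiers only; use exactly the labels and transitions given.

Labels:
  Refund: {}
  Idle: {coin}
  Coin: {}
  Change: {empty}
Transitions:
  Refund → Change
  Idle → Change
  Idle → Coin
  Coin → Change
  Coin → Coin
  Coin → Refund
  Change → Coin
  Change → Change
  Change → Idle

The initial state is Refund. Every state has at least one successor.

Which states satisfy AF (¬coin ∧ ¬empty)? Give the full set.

States satisfying ¬coin ∧ ¬empty: {Refund, Coin}.
States satisfying AF (¬coin ∧ ¬empty): {Refund, Coin}.

{Refund, Coin}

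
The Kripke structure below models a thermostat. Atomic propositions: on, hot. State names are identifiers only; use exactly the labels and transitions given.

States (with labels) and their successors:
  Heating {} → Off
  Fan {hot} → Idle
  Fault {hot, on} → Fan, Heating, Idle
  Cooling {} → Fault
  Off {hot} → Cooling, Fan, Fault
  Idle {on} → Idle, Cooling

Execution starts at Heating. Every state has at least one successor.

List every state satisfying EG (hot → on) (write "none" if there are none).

States satisfying hot → on: {Heating, Fault, Cooling, Idle}.
States satisfying EG (hot → on): {Fault, Cooling, Idle}.

{Fault, Cooling, Idle}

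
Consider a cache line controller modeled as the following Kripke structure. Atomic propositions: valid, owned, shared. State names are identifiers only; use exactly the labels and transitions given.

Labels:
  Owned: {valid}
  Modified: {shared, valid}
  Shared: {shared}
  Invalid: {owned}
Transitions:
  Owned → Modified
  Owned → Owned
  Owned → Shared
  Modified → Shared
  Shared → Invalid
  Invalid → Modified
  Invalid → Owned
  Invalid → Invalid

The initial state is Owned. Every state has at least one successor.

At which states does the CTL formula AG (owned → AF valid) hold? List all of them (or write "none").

none

States satisfying owned → AF valid: {Owned, Modified, Shared}.
States satisfying AG (owned → AF valid): ∅.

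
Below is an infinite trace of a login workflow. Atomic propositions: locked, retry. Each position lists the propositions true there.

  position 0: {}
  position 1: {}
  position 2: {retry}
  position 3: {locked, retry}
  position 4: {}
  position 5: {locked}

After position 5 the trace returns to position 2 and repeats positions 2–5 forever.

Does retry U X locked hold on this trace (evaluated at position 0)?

Walking from position 0: at position 0, X locked has not yet held and retry fails, so retry U X locked is false.

No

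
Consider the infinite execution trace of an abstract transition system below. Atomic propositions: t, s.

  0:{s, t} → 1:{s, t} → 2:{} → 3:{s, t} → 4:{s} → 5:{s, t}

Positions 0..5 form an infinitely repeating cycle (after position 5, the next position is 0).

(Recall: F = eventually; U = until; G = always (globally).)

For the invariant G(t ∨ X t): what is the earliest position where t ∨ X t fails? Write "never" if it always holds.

never

t ∨ X t holds at every position 0..5, and those are all the positions the trace ever visits, so the invariant G(t ∨ X t) is never violated.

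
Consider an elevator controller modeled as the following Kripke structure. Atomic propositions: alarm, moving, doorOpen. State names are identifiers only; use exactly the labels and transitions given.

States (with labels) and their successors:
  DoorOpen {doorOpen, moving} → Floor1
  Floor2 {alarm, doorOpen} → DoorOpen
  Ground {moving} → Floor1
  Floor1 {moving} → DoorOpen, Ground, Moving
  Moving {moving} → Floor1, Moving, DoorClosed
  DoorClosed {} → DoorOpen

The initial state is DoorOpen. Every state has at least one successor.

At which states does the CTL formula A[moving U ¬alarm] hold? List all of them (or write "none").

{DoorOpen, Ground, Floor1, Moving, DoorClosed}

States satisfying moving: {DoorOpen, Ground, Floor1, Moving}.
States satisfying ¬alarm: {DoorOpen, Ground, Floor1, Moving, DoorClosed}.
States satisfying A[moving U ¬alarm]: {DoorOpen, Ground, Floor1, Moving, DoorClosed}.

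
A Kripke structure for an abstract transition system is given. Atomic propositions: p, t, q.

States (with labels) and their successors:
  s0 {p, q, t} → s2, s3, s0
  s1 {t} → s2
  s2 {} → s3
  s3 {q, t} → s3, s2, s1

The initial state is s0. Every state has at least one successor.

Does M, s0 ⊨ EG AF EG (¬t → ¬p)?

States satisfying AF EG (¬t → ¬p): {s0, s1, s2, s3}.
States satisfying EG AF EG (¬t → ¬p): {s0, s1, s2, s3}.
s0 ∈ Sat(EG AF EG (¬t → ¬p)).

Holds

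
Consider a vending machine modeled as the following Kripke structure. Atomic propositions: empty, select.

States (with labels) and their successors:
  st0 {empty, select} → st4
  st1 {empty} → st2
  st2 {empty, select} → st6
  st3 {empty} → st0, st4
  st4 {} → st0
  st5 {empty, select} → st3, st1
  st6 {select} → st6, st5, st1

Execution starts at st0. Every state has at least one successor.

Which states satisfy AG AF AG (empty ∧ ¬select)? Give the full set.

States satisfying AF AG (empty ∧ ¬select): ∅.
States satisfying AG AF AG (empty ∧ ¬select): ∅.

none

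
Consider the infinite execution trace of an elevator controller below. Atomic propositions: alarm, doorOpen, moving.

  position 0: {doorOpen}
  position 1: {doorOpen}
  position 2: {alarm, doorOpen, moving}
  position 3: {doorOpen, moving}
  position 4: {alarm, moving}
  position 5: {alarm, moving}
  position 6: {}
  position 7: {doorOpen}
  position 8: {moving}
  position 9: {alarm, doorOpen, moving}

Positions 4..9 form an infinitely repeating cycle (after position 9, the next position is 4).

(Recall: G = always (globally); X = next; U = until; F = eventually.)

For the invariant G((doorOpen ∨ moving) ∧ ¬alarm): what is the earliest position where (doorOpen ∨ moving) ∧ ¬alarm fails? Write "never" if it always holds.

Check (doorOpen ∨ moving) ∧ ¬alarm at each position in order: 0 ✓, 1 ✓.
At position 2 the labels are {alarm, doorOpen, moving}, so (doorOpen ∨ moving) ∧ ¬alarm is false there. This is the first violation.

2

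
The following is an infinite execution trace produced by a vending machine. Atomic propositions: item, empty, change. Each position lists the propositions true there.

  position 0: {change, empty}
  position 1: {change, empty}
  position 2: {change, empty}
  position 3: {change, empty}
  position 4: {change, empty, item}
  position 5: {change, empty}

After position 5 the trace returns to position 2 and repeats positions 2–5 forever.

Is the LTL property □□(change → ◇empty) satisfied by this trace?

Satisfied

□(change → ◇empty) holds at every position 0..5, and those are all positions ever visited, so □□(change → ◇empty) holds.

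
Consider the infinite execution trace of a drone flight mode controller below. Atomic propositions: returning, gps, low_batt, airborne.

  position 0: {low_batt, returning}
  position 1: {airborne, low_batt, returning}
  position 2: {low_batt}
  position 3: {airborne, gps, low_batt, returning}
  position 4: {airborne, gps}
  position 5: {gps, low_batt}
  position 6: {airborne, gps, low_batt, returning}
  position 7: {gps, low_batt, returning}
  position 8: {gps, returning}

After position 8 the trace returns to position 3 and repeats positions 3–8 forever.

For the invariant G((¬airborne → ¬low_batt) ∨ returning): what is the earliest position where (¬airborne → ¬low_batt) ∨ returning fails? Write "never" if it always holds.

Check (¬airborne → ¬low_batt) ∨ returning at each position in order: 0 ✓, 1 ✓.
At position 2 the labels are {low_batt}, so (¬airborne → ¬low_batt) ∨ returning is false there. This is the first violation.

2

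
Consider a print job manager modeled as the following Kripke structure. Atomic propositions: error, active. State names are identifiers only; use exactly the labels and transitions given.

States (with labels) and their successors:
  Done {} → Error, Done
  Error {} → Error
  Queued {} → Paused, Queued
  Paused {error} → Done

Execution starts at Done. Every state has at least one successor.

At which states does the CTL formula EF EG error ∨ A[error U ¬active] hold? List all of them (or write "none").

States satisfying EG error: ∅.
States satisfying EF EG error: ∅.
States satisfying error: {Paused}.
States satisfying ¬active: {Done, Error, Queued, Paused}.
States satisfying A[error U ¬active]: {Done, Error, Queued, Paused}.
States satisfying EF EG error ∨ A[error U ¬active]: {Done, Error, Queued, Paused}.

{Done, Error, Queued, Paused}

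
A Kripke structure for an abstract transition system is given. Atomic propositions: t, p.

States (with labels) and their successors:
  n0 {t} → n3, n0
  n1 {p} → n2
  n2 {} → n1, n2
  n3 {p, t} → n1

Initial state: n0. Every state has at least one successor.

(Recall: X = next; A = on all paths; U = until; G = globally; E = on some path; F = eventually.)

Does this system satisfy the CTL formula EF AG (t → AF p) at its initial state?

States satisfying AG (t → AF p): {n1, n2, n3}.
States satisfying EF AG (t → AF p): {n0, n1, n2, n3}.
Some path from n0 reaches a state where AG (t → AF p) holds.
n0 ∈ Sat(EF AG (t → AF p)).

Holds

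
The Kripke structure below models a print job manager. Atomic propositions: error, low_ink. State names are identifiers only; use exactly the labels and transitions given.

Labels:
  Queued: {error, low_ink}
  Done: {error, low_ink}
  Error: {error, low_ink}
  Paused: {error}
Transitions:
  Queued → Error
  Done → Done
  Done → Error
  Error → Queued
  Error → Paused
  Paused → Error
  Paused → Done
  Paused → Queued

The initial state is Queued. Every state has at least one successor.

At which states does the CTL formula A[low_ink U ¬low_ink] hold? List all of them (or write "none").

{Paused}

States satisfying low_ink: {Queued, Done, Error}.
States satisfying ¬low_ink: {Paused}.
States satisfying A[low_ink U ¬low_ink]: {Paused}.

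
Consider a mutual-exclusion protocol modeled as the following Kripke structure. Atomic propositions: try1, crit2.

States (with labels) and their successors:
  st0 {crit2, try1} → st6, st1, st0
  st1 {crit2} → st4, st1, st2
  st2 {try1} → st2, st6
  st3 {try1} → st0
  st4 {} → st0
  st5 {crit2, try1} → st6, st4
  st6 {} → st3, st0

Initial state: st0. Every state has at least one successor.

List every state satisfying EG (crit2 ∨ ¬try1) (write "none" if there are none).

{st0, st1, st4, st5, st6}

States satisfying crit2 ∨ ¬try1: {st0, st1, st4, st5, st6}.
States satisfying EG (crit2 ∨ ¬try1): {st0, st1, st4, st5, st6}.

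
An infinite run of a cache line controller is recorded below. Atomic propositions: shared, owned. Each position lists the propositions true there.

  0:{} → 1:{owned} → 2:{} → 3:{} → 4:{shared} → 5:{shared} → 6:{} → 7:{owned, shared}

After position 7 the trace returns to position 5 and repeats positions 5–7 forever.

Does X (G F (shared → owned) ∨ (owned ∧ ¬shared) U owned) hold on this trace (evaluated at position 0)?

The position after 0 is 1; G F (shared → owned) ∨ (owned ∧ ¬shared) U owned is true there.

Satisfied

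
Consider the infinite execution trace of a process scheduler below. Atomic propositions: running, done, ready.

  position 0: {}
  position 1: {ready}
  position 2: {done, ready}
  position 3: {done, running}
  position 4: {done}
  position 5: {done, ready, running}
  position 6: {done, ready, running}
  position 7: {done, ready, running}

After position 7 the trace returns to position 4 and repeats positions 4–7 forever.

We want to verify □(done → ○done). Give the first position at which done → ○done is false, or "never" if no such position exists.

done → ○done holds at every position 0..7, and those are all the positions the trace ever visits, so the invariant □(done → ○done) is never violated.

never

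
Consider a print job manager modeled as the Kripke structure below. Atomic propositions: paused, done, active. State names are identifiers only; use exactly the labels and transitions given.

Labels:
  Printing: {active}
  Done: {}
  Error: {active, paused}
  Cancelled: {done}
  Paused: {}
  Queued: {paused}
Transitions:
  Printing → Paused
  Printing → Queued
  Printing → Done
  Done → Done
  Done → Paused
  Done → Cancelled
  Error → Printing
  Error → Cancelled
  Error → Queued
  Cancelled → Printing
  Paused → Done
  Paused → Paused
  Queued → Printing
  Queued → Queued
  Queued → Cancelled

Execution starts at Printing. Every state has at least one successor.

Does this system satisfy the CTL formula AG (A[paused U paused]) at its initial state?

Violated

States satisfying A[paused U paused]: {Error, Queued}.
States satisfying AG (A[paused U paused]): ∅.
Cancelled is reachable from Printing and violates A[paused U paused], so AG fails at Printing.
Printing ∉ Sat(AG (A[paused U paused])).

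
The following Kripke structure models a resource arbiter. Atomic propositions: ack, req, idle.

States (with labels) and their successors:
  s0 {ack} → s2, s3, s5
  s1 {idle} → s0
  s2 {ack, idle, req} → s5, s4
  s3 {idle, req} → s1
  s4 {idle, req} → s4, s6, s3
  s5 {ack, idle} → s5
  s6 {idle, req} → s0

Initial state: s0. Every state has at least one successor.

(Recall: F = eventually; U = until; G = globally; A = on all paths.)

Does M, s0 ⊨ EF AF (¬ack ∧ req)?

States satisfying AF (¬ack ∧ req): {s3, s4, s6}.
States satisfying EF AF (¬ack ∧ req): {s0, s1, s2, s3, s4, s6}.
Some path from s0 reaches a state where AF (¬ack ∧ req) holds.
s0 ∈ Sat(EF AF (¬ack ∧ req)).

Satisfied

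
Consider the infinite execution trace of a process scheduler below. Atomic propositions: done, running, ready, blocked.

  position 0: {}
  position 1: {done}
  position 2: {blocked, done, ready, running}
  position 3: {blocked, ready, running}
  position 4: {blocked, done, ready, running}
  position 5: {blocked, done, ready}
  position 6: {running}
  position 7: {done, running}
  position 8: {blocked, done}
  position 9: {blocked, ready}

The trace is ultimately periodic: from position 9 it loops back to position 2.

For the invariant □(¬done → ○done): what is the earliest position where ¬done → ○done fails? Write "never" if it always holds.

never

¬done → ○done holds at every position 0..9, and those are all the positions the trace ever visits, so the invariant □(¬done → ○done) is never violated.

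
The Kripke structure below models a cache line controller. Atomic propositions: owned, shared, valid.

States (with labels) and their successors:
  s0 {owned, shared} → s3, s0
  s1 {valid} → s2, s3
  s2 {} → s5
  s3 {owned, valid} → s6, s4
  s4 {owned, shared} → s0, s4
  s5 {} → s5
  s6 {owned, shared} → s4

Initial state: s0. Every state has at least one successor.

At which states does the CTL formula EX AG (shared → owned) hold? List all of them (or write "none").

States satisfying AG (shared → owned): {s0, s1, s2, s3, s4, s5, s6}.
States satisfying EX AG (shared → owned): {s0, s1, s2, s3, s4, s5, s6}.

{s0, s1, s2, s3, s4, s5, s6}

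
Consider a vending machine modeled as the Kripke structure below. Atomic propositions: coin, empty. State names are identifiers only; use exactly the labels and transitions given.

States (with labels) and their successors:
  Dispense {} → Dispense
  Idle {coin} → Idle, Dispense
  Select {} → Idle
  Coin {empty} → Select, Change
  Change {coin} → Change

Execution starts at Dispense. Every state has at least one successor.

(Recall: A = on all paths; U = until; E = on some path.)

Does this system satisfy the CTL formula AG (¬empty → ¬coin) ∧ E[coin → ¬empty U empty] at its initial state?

States satisfying ¬empty → ¬coin: {Dispense, Select, Coin}.
States satisfying AG (¬empty → ¬coin): {Dispense}.
States satisfying coin → ¬empty: {Dispense, Idle, Select, Coin, Change}.
States satisfying empty: {Coin}.
States satisfying E[coin → ¬empty U empty]: {Coin}.
States satisfying AG (¬empty → ¬coin) ∧ E[coin → ¬empty U empty]: ∅.
Dispense ∉ Sat(AG (¬empty → ¬coin) ∧ E[coin → ¬empty U empty]).

No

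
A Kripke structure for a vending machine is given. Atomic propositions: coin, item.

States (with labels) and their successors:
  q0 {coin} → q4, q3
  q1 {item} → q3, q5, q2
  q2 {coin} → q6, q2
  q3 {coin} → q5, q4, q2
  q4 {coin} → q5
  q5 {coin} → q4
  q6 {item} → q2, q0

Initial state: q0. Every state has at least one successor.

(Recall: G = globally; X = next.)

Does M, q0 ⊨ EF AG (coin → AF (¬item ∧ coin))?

States satisfying AG (coin → AF (¬item ∧ coin)): {q0, q1, q2, q3, q4, q5, q6}.
States satisfying EF AG (coin → AF (¬item ∧ coin)): {q0, q1, q2, q3, q4, q5, q6}.
Some path from q0 reaches a state where AG (coin → AF (¬item ∧ coin)) holds.
q0 ∈ Sat(EF AG (coin → AF (¬item ∧ coin))).

Yes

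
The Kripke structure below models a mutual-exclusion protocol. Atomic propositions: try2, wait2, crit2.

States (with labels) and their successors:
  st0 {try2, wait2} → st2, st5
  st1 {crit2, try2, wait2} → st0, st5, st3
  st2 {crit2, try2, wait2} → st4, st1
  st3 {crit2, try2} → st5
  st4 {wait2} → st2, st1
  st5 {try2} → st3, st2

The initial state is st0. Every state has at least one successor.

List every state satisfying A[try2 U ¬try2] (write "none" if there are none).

{st4}

States satisfying try2: {st0, st1, st2, st3, st5}.
States satisfying ¬try2: {st4}.
States satisfying A[try2 U ¬try2]: {st4}.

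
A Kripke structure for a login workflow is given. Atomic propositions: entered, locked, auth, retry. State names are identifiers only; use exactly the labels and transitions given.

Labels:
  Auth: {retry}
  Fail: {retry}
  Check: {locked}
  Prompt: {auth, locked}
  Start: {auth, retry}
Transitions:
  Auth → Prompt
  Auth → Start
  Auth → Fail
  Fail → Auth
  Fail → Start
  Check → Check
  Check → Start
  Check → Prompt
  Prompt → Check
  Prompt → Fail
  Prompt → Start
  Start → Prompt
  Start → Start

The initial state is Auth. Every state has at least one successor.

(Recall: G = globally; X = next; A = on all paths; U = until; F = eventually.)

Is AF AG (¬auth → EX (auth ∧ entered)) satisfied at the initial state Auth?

Does not hold

States satisfying AG (¬auth → EX (auth ∧ entered)): ∅.
States satisfying AF AG (¬auth → EX (auth ∧ entered)): ∅.
There is a path from Auth along which AG (¬auth → EX (auth ∧ entered)) never holds.
Auth ∉ Sat(AF AG (¬auth → EX (auth ∧ entered))).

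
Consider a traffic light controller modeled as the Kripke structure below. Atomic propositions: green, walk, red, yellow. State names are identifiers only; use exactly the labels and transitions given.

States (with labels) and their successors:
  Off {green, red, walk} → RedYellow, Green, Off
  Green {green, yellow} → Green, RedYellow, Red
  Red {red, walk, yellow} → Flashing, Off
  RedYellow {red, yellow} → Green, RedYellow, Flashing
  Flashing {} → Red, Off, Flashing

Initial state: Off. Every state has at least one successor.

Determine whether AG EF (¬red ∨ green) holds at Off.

Holds

States satisfying EF (¬red ∨ green): {Off, Green, Red, RedYellow, Flashing}.
States satisfying AG EF (¬red ∨ green): {Off, Green, Red, RedYellow, Flashing}.
Every state reachable from Off satisfies EF (¬red ∨ green).
Off ∈ Sat(AG EF (¬red ∨ green)).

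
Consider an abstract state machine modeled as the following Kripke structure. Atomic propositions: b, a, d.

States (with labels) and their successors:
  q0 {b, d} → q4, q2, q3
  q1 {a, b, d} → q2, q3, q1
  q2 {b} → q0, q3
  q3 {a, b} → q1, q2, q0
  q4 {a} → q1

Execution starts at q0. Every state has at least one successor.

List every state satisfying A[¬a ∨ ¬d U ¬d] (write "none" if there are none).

{q0, q2, q3, q4}

States satisfying ¬a ∨ ¬d: {q0, q2, q3, q4}.
States satisfying ¬d: {q2, q3, q4}.
States satisfying A[¬a ∨ ¬d U ¬d]: {q0, q2, q3, q4}.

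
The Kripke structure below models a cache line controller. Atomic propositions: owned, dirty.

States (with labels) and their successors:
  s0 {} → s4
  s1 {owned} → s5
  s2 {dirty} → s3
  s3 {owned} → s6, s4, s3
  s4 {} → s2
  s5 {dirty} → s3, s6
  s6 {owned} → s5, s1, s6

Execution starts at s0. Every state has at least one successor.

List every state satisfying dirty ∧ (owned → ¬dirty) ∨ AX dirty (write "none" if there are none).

States satisfying ¬dirty: {s0, s1, s3, s4, s6}.
States satisfying owned → ¬dirty: {s0, s1, s2, s3, s4, s5, s6}.
States satisfying dirty ∧ (owned → ¬dirty): {s2, s5}.
States satisfying dirty: {s2, s5}.
States satisfying AX dirty: {s1, s4}.
States satisfying dirty ∧ (owned → ¬dirty) ∨ AX dirty: {s1, s2, s4, s5}.

{s1, s2, s4, s5}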